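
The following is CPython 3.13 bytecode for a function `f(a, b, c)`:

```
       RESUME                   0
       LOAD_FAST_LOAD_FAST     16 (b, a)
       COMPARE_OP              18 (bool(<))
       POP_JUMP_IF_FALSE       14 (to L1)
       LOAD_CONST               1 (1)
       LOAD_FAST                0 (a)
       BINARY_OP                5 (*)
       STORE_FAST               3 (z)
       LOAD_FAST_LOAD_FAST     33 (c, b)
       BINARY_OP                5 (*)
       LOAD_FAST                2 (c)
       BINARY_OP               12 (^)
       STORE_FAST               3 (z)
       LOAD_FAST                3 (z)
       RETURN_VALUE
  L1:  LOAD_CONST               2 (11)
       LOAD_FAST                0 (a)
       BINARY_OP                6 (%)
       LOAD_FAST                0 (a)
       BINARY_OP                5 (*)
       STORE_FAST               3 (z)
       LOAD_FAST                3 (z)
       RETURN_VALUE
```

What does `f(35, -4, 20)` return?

-92

LOAD_FAST_LOAD_FAST b,a → push -4,35. Stack: [-4, 35]
COMPARE_OP bool(<) → -4 vs 35 = True. Stack: [True]
POP_JUMP_IF_FALSE → pop True; no jump. Stack: []
LOAD_CONST → push 1. Stack: [1]
LOAD_FAST a → push 35. Stack: [1, 35]
BINARY_OP * → 1 * 35 = 35. Stack: [35]
STORE_FAST z → z=35. Stack: []
LOAD_FAST_LOAD_FAST c,b → push 20,-4. Stack: [20, -4]
BINARY_OP * → 20 * -4 = -80. Stack: [-80]
LOAD_FAST c → push 20. Stack: [-80, 20]
BINARY_OP ^ → -80 ^ 20 = -92. Stack: [-92]
STORE_FAST z → z=-92. Stack: []
LOAD_FAST z → push -92. Stack: [-92]
RETURN_VALUE → return -92.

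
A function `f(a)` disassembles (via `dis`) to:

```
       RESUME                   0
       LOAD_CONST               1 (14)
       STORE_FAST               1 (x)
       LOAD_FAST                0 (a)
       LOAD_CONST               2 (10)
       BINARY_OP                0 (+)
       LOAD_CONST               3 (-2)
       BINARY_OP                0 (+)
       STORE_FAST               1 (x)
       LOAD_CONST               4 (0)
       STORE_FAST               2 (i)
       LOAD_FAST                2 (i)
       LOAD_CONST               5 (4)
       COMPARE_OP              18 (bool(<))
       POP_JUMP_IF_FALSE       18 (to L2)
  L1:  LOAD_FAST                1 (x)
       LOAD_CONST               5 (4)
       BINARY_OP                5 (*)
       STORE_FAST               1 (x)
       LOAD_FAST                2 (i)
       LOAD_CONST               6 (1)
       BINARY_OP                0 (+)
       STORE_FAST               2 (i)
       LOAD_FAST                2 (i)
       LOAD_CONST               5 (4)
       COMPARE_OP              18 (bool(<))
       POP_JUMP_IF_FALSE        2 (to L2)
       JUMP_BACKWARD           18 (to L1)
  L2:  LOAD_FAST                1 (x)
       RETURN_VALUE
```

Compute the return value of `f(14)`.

5632

LOAD_CONST → push 14. Stack: [14]
STORE_FAST x → x=14. Stack: []
LOAD_FAST a → push 14. Stack: [14]
LOAD_CONST → push 10. Stack: [14, 10]
BINARY_OP + → 14 + 10 = 24. Stack: [24]
LOAD_CONST → push -2. Stack: [24, -2]
BINARY_OP + → 24 + -2 = 22. Stack: [22]
STORE_FAST x → x=22. Stack: []
LOAD_CONST → push 0. Stack: [0]
STORE_FAST i → i=0. Stack: []
LOAD_FAST i → push 0. Stack: [0]
LOAD_CONST → push 4. Stack: [0, 4]
COMPARE_OP bool(<) → 0 vs 4 = True. Stack: [True]
POP_JUMP_IF_FALSE → pop True; no jump. Stack: []
LOAD_FAST x → push 22. Stack: [22]
LOAD_CONST → push 4. Stack: [22, 4]
BINARY_OP * → 22 * 4 = 88. Stack: [88]
STORE_FAST x → x=88. Stack: []
LOAD_FAST i → push 0. Stack: [0]
LOAD_CONST → push 1. Stack: [0, 1]
BINARY_OP + → 0 + 1 = 1. Stack: [1]
STORE_FAST i → i=1. Stack: []
LOAD_FAST i → push 1. Stack: [1]
LOAD_CONST → push 4. Stack: [1, 4]
COMPARE_OP bool(<) → 1 vs 4 = True. Stack: [True]
POP_JUMP_IF_FALSE → pop True; no jump. Stack: []
LOAD_FAST x → push 88. Stack: [88]
LOAD_CONST → push 4. Stack: [88, 4]
BINARY_OP * → 88 * 4 = 352. Stack: [352]
STORE_FAST x → x=352. Stack: []
LOAD_FAST i → push 1. Stack: [1]
LOAD_CONST → push 1. Stack: [1, 1]
BINARY_OP + → 1 + 1 = 2. Stack: [2]
STORE_FAST i → i=2. Stack: []
LOAD_FAST i → push 2. Stack: [2]
LOAD_CONST → push 4. Stack: [2, 4]
COMPARE_OP bool(<) → 2 vs 4 = True. Stack: [True]
POP_JUMP_IF_FALSE → pop True; no jump. Stack: []
LOAD_FAST x → push 352. Stack: [352]
LOAD_CONST → push 4. Stack: [352, 4]
BINARY_OP * → 352 * 4 = 1408. Stack: [1408]
STORE_FAST x → x=1408. Stack: []
LOAD_FAST i → push 2. Stack: [2]
LOAD_CONST → push 1. Stack: [2, 1]
BINARY_OP + → 2 + 1 = 3. Stack: [3]
STORE_FAST i → i=3. Stack: []
LOAD_FAST i → push 3. Stack: [3]
LOAD_CONST → push 4. Stack: [3, 4]
COMPARE_OP bool(<) → 3 vs 4 = True. Stack: [True]
POP_JUMP_IF_FALSE → pop True; no jump. Stack: []
LOAD_FAST x → push 1408. Stack: [1408]
LOAD_CONST → push 4. Stack: [1408, 4]
BINARY_OP * → 1408 * 4 = 5632. Stack: [5632]
STORE_FAST x → x=5632. Stack: []
LOAD_FAST i → push 3. Stack: [3]
LOAD_CONST → push 1. Stack: [3, 1]
BINARY_OP + → 3 + 1 = 4. Stack: [4]
STORE_FAST i → i=4. Stack: []
LOAD_FAST i → push 4. Stack: [4]
LOAD_CONST → push 4. Stack: [4, 4]
COMPARE_OP bool(<) → 4 vs 4 = False. Stack: [False]
POP_JUMP_IF_FALSE → pop False; jump. Stack: []
LOAD_FAST x → push 5632. Stack: [5632]
RETURN_VALUE → return 5632.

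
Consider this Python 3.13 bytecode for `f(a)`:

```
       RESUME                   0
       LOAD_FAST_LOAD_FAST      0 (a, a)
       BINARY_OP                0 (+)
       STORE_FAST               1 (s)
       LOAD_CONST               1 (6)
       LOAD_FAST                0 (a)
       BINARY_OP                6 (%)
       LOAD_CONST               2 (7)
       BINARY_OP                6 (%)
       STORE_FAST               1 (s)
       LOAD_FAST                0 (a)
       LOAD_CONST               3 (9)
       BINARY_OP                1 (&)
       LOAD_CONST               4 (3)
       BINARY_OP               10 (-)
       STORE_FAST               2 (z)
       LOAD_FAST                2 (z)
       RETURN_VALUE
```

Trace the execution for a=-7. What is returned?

LOAD_FAST_LOAD_FAST a,a → push -7,-7. Stack: [-7, -7]
BINARY_OP + → -7 + -7 = -14. Stack: [-14]
STORE_FAST s → s=-14. Stack: []
LOAD_CONST → push 6. Stack: [6]
LOAD_FAST a → push -7. Stack: [6, -7]
BINARY_OP % → 6 % -7 = -1. Stack: [-1]
LOAD_CONST → push 7. Stack: [-1, 7]
BINARY_OP % → -1 % 7 = 6. Stack: [6]
STORE_FAST s → s=6. Stack: []
LOAD_FAST a → push -7. Stack: [-7]
LOAD_CONST → push 9. Stack: [-7, 9]
BINARY_OP & → -7 & 9 = 9. Stack: [9]
LOAD_CONST → push 3. Stack: [9, 3]
BINARY_OP - → 9 - 3 = 6. Stack: [6]
STORE_FAST z → z=6. Stack: []
LOAD_FAST z → push 6. Stack: [6]
RETURN_VALUE → return 6.

6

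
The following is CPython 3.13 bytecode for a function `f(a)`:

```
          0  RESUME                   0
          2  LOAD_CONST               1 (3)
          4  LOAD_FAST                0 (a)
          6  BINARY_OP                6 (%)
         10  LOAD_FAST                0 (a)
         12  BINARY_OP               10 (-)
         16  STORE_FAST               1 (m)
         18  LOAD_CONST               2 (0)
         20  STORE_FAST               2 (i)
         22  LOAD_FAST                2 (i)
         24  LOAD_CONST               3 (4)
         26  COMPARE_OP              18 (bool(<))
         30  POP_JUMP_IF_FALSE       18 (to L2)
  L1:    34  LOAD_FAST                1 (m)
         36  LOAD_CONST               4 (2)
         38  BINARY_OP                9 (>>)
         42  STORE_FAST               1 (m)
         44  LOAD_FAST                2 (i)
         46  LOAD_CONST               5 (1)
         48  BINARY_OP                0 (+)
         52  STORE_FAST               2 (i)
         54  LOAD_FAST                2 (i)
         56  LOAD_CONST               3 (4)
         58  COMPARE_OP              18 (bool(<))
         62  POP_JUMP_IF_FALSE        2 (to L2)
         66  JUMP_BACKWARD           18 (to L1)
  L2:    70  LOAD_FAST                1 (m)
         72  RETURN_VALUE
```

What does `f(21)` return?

LOAD_CONST → push 3. Stack: [3]
LOAD_FAST a → push 21. Stack: [3, 21]
BINARY_OP % → 3 % 21 = 3. Stack: [3]
LOAD_FAST a → push 21. Stack: [3, 21]
BINARY_OP - → 3 - 21 = -18. Stack: [-18]
STORE_FAST m → m=-18. Stack: []
LOAD_CONST → push 0. Stack: [0]
STORE_FAST i → i=0. Stack: []
LOAD_FAST i → push 0. Stack: [0]
LOAD_CONST → push 4. Stack: [0, 4]
COMPARE_OP bool(<) → 0 vs 4 = True. Stack: [True]
POP_JUMP_IF_FALSE → pop True; no jump. Stack: []
LOAD_FAST m → push -18. Stack: [-18]
LOAD_CONST → push 2. Stack: [-18, 2]
BINARY_OP >> → -18 >> 2 = -5. Stack: [-5]
STORE_FAST m → m=-5. Stack: []
LOAD_FAST i → push 0. Stack: [0]
LOAD_CONST → push 1. Stack: [0, 1]
BINARY_OP + → 0 + 1 = 1. Stack: [1]
STORE_FAST i → i=1. Stack: []
LOAD_FAST i → push 1. Stack: [1]
LOAD_CONST → push 4. Stack: [1, 4]
COMPARE_OP bool(<) → 1 vs 4 = True. Stack: [True]
POP_JUMP_IF_FALSE → pop True; no jump. Stack: []
LOAD_FAST m → push -5. Stack: [-5]
LOAD_CONST → push 2. Stack: [-5, 2]
BINARY_OP >> → -5 >> 2 = -2. Stack: [-2]
STORE_FAST m → m=-2. Stack: []
LOAD_FAST i → push 1. Stack: [1]
LOAD_CONST → push 1. Stack: [1, 1]
BINARY_OP + → 1 + 1 = 2. Stack: [2]
STORE_FAST i → i=2. Stack: []
LOAD_FAST i → push 2. Stack: [2]
LOAD_CONST → push 4. Stack: [2, 4]
COMPARE_OP bool(<) → 2 vs 4 = True. Stack: [True]
POP_JUMP_IF_FALSE → pop True; no jump. Stack: []
LOAD_FAST m → push -2. Stack: [-2]
LOAD_CONST → push 2. Stack: [-2, 2]
BINARY_OP >> → -2 >> 2 = -1. Stack: [-1]
STORE_FAST m → m=-1. Stack: []
LOAD_FAST i → push 2. Stack: [2]
LOAD_CONST → push 1. Stack: [2, 1]
BINARY_OP + → 2 + 1 = 3. Stack: [3]
STORE_FAST i → i=3. Stack: []
LOAD_FAST i → push 3. Stack: [3]
LOAD_CONST → push 4. Stack: [3, 4]
COMPARE_OP bool(<) → 3 vs 4 = True. Stack: [True]
POP_JUMP_IF_FALSE → pop True; no jump. Stack: []
LOAD_FAST m → push -1. Stack: [-1]
LOAD_CONST → push 2. Stack: [-1, 2]
BINARY_OP >> → -1 >> 2 = -1. Stack: [-1]
STORE_FAST m → m=-1. Stack: []
LOAD_FAST i → push 3. Stack: [3]
LOAD_CONST → push 1. Stack: [3, 1]
BINARY_OP + → 3 + 1 = 4. Stack: [4]
STORE_FAST i → i=4. Stack: []
LOAD_FAST i → push 4. Stack: [4]
LOAD_CONST → push 4. Stack: [4, 4]
COMPARE_OP bool(<) → 4 vs 4 = False. Stack: [False]
POP_JUMP_IF_FALSE → pop False; jump. Stack: []
LOAD_FAST m → push -1. Stack: [-1]
RETURN_VALUE → return -1.

-1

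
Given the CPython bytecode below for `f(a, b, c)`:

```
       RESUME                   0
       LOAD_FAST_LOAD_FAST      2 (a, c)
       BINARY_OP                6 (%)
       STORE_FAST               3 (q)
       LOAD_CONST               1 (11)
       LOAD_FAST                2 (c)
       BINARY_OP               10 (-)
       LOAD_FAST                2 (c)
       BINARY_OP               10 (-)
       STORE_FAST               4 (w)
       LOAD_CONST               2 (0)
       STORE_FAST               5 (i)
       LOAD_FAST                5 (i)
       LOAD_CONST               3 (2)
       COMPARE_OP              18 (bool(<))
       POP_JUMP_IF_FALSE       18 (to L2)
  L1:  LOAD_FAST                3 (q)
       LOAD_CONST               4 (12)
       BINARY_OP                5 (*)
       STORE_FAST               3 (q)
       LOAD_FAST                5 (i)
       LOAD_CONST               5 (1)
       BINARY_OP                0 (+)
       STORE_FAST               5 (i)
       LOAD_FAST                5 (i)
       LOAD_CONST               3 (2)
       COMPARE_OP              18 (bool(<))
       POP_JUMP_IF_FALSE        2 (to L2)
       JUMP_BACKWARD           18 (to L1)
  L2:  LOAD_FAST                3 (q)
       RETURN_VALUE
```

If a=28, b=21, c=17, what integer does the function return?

1584

LOAD_FAST_LOAD_FAST a,c → push 28,17. Stack: [28, 17]
BINARY_OP % → 28 % 17 = 11. Stack: [11]
STORE_FAST q → q=11. Stack: []
LOAD_CONST → push 11. Stack: [11]
LOAD_FAST c → push 17. Stack: [11, 17]
BINARY_OP - → 11 - 17 = -6. Stack: [-6]
LOAD_FAST c → push 17. Stack: [-6, 17]
BINARY_OP - → -6 - 17 = -23. Stack: [-23]
STORE_FAST w → w=-23. Stack: []
LOAD_CONST → push 0. Stack: [0]
STORE_FAST i → i=0. Stack: []
LOAD_FAST i → push 0. Stack: [0]
LOAD_CONST → push 2. Stack: [0, 2]
COMPARE_OP bool(<) → 0 vs 2 = True. Stack: [True]
POP_JUMP_IF_FALSE → pop True; no jump. Stack: []
LOAD_FAST q → push 11. Stack: [11]
LOAD_CONST → push 12. Stack: [11, 12]
BINARY_OP * → 11 * 12 = 132. Stack: [132]
STORE_FAST q → q=132. Stack: []
LOAD_FAST i → push 0. Stack: [0]
LOAD_CONST → push 1. Stack: [0, 1]
BINARY_OP + → 0 + 1 = 1. Stack: [1]
STORE_FAST i → i=1. Stack: []
LOAD_FAST i → push 1. Stack: [1]
LOAD_CONST → push 2. Stack: [1, 2]
COMPARE_OP bool(<) → 1 vs 2 = True. Stack: [True]
POP_JUMP_IF_FALSE → pop True; no jump. Stack: []
LOAD_FAST q → push 132. Stack: [132]
LOAD_CONST → push 12. Stack: [132, 12]
BINARY_OP * → 132 * 12 = 1584. Stack: [1584]
STORE_FAST q → q=1584. Stack: []
LOAD_FAST i → push 1. Stack: [1]
LOAD_CONST → push 1. Stack: [1, 1]
BINARY_OP + → 1 + 1 = 2. Stack: [2]
STORE_FAST i → i=2. Stack: []
LOAD_FAST i → push 2. Stack: [2]
LOAD_CONST → push 2. Stack: [2, 2]
COMPARE_OP bool(<) → 2 vs 2 = False. Stack: [False]
POP_JUMP_IF_FALSE → pop False; jump. Stack: []
LOAD_FAST q → push 1584. Stack: [1584]
RETURN_VALUE → return 1584.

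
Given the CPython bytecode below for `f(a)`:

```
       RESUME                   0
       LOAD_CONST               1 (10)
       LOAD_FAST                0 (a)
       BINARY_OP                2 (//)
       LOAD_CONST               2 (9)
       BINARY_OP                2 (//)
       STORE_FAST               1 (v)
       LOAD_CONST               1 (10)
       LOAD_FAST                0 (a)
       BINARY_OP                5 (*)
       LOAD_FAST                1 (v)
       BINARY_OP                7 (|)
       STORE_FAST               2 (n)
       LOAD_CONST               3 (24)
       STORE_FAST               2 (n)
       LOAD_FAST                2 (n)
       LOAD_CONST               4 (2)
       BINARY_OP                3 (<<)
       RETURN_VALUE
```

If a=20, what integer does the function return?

96

LOAD_CONST → push 10. Stack: [10]
LOAD_FAST a → push 20. Stack: [10, 20]
BINARY_OP // → 10 // 20 = 0. Stack: [0]
LOAD_CONST → push 9. Stack: [0, 9]
BINARY_OP // → 0 // 9 = 0. Stack: [0]
STORE_FAST v → v=0. Stack: []
LOAD_CONST → push 10. Stack: [10]
LOAD_FAST a → push 20. Stack: [10, 20]
BINARY_OP * → 10 * 20 = 200. Stack: [200]
LOAD_FAST v → push 0. Stack: [200, 0]
BINARY_OP | → 200 | 0 = 200. Stack: [200]
STORE_FAST n → n=200. Stack: []
LOAD_CONST → push 24. Stack: [24]
STORE_FAST n → n=24. Stack: []
LOAD_FAST n → push 24. Stack: [24]
LOAD_CONST → push 2. Stack: [24, 2]
BINARY_OP << → 24 << 2 = 96. Stack: [96]
RETURN_VALUE → return 96.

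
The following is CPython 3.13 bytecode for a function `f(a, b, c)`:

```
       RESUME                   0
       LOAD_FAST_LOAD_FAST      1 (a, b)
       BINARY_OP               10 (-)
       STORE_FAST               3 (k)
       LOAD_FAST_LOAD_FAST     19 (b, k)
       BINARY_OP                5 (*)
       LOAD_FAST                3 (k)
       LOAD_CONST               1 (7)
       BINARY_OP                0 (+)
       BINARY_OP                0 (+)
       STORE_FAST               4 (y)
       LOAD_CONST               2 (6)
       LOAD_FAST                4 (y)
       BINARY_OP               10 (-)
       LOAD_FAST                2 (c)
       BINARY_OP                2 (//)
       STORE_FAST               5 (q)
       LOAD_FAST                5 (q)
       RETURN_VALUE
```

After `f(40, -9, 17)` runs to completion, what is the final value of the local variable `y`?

-385

LOAD_FAST_LOAD_FAST a,b → push 40,-9. Stack: [40, -9]
BINARY_OP - → 40 - -9 = 49. Stack: [49]
STORE_FAST k → k=49. Stack: []
LOAD_FAST_LOAD_FAST b,k → push -9,49. Stack: [-9, 49]
BINARY_OP * → -9 * 49 = -441. Stack: [-441]
LOAD_FAST k → push 49. Stack: [-441, 49]
LOAD_CONST → push 7. Stack: [-441, 49, 7]
BINARY_OP + → 49 + 7 = 56. Stack: [-441, 56]
BINARY_OP + → -441 + 56 = -385. Stack: [-385]
STORE_FAST y → y=-385. Stack: []
LOAD_CONST → push 6. Stack: [6]
LOAD_FAST y → push -385. Stack: [6, -385]
BINARY_OP - → 6 - -385 = 391. Stack: [391]
LOAD_FAST c → push 17. Stack: [391, 17]
BINARY_OP // → 391 // 17 = 23. Stack: [23]
STORE_FAST q → q=23. Stack: []
LOAD_FAST q → push 23. Stack: [23]
RETURN_VALUE → return 23.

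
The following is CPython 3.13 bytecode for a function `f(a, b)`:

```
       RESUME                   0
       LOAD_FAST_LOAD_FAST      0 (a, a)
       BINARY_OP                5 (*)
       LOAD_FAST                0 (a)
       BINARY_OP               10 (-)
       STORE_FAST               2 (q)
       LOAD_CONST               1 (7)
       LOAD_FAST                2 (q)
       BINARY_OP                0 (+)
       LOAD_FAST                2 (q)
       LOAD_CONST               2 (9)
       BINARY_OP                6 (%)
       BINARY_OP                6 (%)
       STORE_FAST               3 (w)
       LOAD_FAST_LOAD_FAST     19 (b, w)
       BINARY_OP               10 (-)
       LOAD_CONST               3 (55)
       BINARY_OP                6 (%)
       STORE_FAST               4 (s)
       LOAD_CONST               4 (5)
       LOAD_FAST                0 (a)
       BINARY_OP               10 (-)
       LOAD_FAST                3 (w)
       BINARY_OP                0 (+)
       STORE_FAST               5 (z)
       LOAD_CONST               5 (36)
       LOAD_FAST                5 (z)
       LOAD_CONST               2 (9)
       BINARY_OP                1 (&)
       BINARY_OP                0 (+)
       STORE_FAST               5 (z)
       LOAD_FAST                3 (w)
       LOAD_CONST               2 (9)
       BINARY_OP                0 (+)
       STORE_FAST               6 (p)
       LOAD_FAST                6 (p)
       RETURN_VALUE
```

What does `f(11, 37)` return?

LOAD_FAST_LOAD_FAST a,a → push 11,11. Stack: [11, 11]
BINARY_OP * → 11 * 11 = 121. Stack: [121]
LOAD_FAST a → push 11. Stack: [121, 11]
BINARY_OP - → 121 - 11 = 110. Stack: [110]
STORE_FAST q → q=110. Stack: []
LOAD_CONST → push 7. Stack: [7]
LOAD_FAST q → push 110. Stack: [7, 110]
BINARY_OP + → 7 + 110 = 117. Stack: [117]
LOAD_FAST q → push 110. Stack: [117, 110]
LOAD_CONST → push 9. Stack: [117, 110, 9]
BINARY_OP % → 110 % 9 = 2. Stack: [117, 2]
BINARY_OP % → 117 % 2 = 1. Stack: [1]
STORE_FAST w → w=1. Stack: []
LOAD_FAST_LOAD_FAST b,w → push 37,1. Stack: [37, 1]
BINARY_OP - → 37 - 1 = 36. Stack: [36]
LOAD_CONST → push 55. Stack: [36, 55]
BINARY_OP % → 36 % 55 = 36. Stack: [36]
STORE_FAST s → s=36. Stack: []
LOAD_CONST → push 5. Stack: [5]
LOAD_FAST a → push 11. Stack: [5, 11]
BINARY_OP - → 5 - 11 = -6. Stack: [-6]
LOAD_FAST w → push 1. Stack: [-6, 1]
BINARY_OP + → -6 + 1 = -5. Stack: [-5]
STORE_FAST z → z=-5. Stack: []
LOAD_CONST → push 36. Stack: [36]
LOAD_FAST z → push -5. Stack: [36, -5]
LOAD_CONST → push 9. Stack: [36, -5, 9]
BINARY_OP & → -5 & 9 = 9. Stack: [36, 9]
BINARY_OP + → 36 + 9 = 45. Stack: [45]
STORE_FAST z → z=45. Stack: []
LOAD_FAST w → push 1. Stack: [1]
LOAD_CONST → push 9. Stack: [1, 9]
BINARY_OP + → 1 + 9 = 10. Stack: [10]
STORE_FAST p → p=10. Stack: []
LOAD_FAST p → push 10. Stack: [10]
RETURN_VALUE → return 10.

10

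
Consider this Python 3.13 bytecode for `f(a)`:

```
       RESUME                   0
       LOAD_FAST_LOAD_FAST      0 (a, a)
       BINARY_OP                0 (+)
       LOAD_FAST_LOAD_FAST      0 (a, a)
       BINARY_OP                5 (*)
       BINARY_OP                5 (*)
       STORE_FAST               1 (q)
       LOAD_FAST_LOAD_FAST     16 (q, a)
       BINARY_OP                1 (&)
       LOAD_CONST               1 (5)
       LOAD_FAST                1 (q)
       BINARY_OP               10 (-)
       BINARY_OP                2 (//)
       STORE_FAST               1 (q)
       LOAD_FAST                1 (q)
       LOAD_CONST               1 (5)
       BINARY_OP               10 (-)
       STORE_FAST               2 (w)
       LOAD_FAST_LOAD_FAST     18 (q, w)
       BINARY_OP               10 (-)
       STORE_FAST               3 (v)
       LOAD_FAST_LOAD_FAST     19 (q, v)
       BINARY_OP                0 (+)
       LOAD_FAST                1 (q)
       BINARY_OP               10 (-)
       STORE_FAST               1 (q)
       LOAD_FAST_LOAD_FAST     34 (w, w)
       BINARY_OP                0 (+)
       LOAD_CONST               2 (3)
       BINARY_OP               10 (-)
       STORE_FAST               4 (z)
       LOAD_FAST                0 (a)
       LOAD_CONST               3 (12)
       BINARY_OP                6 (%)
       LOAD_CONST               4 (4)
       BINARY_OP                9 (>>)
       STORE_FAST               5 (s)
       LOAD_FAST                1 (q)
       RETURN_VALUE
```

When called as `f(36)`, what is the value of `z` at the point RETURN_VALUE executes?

-13

LOAD_FAST_LOAD_FAST a,a → push 36,36. Stack: [36, 36]
BINARY_OP + → 36 + 36 = 72. Stack: [72]
LOAD_FAST_LOAD_FAST a,a → push 36,36. Stack: [72, 36, 36]
BINARY_OP * → 36 * 36 = 1296. Stack: [72, 1296]
BINARY_OP * → 72 * 1296 = 93312. Stack: [93312]
STORE_FAST q → q=93312. Stack: []
LOAD_FAST_LOAD_FAST q,a → push 93312,36. Stack: [93312, 36]
BINARY_OP & → 93312 & 36 = 0. Stack: [0]
LOAD_CONST → push 5. Stack: [0, 5]
LOAD_FAST q → push 93312. Stack: [0, 5, 93312]
BINARY_OP - → 5 - 93312 = -93307. Stack: [0, -93307]
BINARY_OP // → 0 // -93307 = 0. Stack: [0]
STORE_FAST q → q=0. Stack: []
LOAD_FAST q → push 0. Stack: [0]
LOAD_CONST → push 5. Stack: [0, 5]
BINARY_OP - → 0 - 5 = -5. Stack: [-5]
STORE_FAST w → w=-5. Stack: []
LOAD_FAST_LOAD_FAST q,w → push 0,-5. Stack: [0, -5]
BINARY_OP - → 0 - -5 = 5. Stack: [5]
STORE_FAST v → v=5. Stack: []
LOAD_FAST_LOAD_FAST q,v → push 0,5. Stack: [0, 5]
BINARY_OP + → 0 + 5 = 5. Stack: [5]
LOAD_FAST q → push 0. Stack: [5, 0]
BINARY_OP - → 5 - 0 = 5. Stack: [5]
STORE_FAST q → q=5. Stack: []
LOAD_FAST_LOAD_FAST w,w → push -5,-5. Stack: [-5, -5]
BINARY_OP + → -5 + -5 = -10. Stack: [-10]
LOAD_CONST → push 3. Stack: [-10, 3]
BINARY_OP - → -10 - 3 = -13. Stack: [-13]
STORE_FAST z → z=-13. Stack: []
LOAD_FAST a → push 36. Stack: [36]
LOAD_CONST → push 12. Stack: [36, 12]
BINARY_OP % → 36 % 12 = 0. Stack: [0]
LOAD_CONST → push 4. Stack: [0, 4]
BINARY_OP >> → 0 >> 4 = 0. Stack: [0]
STORE_FAST s → s=0. Stack: []
LOAD_FAST q → push 5. Stack: [5]
RETURN_VALUE → return 5.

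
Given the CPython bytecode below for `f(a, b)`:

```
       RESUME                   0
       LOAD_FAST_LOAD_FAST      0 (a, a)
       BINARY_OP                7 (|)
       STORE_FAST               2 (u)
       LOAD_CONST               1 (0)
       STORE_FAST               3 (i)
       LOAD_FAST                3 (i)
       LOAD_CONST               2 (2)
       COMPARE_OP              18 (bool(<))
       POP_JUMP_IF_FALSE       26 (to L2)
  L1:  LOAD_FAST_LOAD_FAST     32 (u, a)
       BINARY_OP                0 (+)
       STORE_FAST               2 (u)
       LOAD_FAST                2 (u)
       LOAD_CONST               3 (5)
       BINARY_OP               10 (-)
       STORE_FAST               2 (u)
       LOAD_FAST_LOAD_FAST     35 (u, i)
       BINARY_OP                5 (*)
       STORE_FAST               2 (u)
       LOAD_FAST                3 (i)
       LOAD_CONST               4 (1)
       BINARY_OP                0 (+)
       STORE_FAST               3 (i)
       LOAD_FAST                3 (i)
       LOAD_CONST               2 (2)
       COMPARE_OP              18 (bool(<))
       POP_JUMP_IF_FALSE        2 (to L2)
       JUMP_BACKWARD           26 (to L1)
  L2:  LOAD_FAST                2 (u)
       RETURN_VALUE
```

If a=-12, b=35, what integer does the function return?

-17

LOAD_FAST_LOAD_FAST a,a → push -12,-12. Stack: [-12, -12]
BINARY_OP | → -12 | -12 = -12. Stack: [-12]
STORE_FAST u → u=-12. Stack: []
LOAD_CONST → push 0. Stack: [0]
STORE_FAST i → i=0. Stack: []
LOAD_FAST i → push 0. Stack: [0]
LOAD_CONST → push 2. Stack: [0, 2]
COMPARE_OP bool(<) → 0 vs 2 = True. Stack: [True]
POP_JUMP_IF_FALSE → pop True; no jump. Stack: []
LOAD_FAST_LOAD_FAST u,a → push -12,-12. Stack: [-12, -12]
BINARY_OP + → -12 + -12 = -24. Stack: [-24]
STORE_FAST u → u=-24. Stack: []
LOAD_FAST u → push -24. Stack: [-24]
LOAD_CONST → push 5. Stack: [-24, 5]
BINARY_OP - → -24 - 5 = -29. Stack: [-29]
STORE_FAST u → u=-29. Stack: []
LOAD_FAST_LOAD_FAST u,i → push -29,0. Stack: [-29, 0]
BINARY_OP * → -29 * 0 = 0. Stack: [0]
STORE_FAST u → u=0. Stack: []
LOAD_FAST i → push 0. Stack: [0]
LOAD_CONST → push 1. Stack: [0, 1]
BINARY_OP + → 0 + 1 = 1. Stack: [1]
STORE_FAST i → i=1. Stack: []
LOAD_FAST i → push 1. Stack: [1]
LOAD_CONST → push 2. Stack: [1, 2]
COMPARE_OP bool(<) → 1 vs 2 = True. Stack: [True]
POP_JUMP_IF_FALSE → pop True; no jump. Stack: []
LOAD_FAST_LOAD_FAST u,a → push 0,-12. Stack: [0, -12]
BINARY_OP + → 0 + -12 = -12. Stack: [-12]
STORE_FAST u → u=-12. Stack: []
LOAD_FAST u → push -12. Stack: [-12]
LOAD_CONST → push 5. Stack: [-12, 5]
BINARY_OP - → -12 - 5 = -17. Stack: [-17]
STORE_FAST u → u=-17. Stack: []
LOAD_FAST_LOAD_FAST u,i → push -17,1. Stack: [-17, 1]
BINARY_OP * → -17 * 1 = -17. Stack: [-17]
STORE_FAST u → u=-17. Stack: []
LOAD_FAST i → push 1. Stack: [1]
LOAD_CONST → push 1. Stack: [1, 1]
BINARY_OP + → 1 + 1 = 2. Stack: [2]
STORE_FAST i → i=2. Stack: []
LOAD_FAST i → push 2. Stack: [2]
LOAD_CONST → push 2. Stack: [2, 2]
COMPARE_OP bool(<) → 2 vs 2 = False. Stack: [False]
POP_JUMP_IF_FALSE → pop False; jump. Stack: []
LOAD_FAST u → push -17. Stack: [-17]
RETURN_VALUE → return -17.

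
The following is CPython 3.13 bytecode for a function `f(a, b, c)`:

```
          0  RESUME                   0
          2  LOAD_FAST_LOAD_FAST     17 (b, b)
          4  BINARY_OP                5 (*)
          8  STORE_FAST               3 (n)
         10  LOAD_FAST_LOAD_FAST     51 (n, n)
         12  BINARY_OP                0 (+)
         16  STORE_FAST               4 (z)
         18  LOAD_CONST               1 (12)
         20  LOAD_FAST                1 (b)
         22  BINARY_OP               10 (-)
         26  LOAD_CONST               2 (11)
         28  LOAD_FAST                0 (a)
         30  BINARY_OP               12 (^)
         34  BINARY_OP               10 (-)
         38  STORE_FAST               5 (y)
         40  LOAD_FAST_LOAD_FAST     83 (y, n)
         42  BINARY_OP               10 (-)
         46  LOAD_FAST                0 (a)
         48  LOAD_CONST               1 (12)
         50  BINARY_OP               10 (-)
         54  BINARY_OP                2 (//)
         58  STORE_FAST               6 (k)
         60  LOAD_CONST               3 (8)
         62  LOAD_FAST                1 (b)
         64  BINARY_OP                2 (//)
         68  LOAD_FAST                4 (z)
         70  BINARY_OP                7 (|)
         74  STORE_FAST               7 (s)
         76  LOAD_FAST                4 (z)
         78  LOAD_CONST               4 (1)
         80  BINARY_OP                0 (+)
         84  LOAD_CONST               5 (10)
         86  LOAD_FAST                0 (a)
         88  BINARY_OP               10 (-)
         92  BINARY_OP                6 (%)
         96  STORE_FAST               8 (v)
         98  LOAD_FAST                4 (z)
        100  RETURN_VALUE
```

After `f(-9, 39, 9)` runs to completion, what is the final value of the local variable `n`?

1521

LOAD_FAST_LOAD_FAST b,b → push 39,39. Stack: [39, 39]
BINARY_OP * → 39 * 39 = 1521. Stack: [1521]
STORE_FAST n → n=1521. Stack: []
LOAD_FAST_LOAD_FAST n,n → push 1521,1521. Stack: [1521, 1521]
BINARY_OP + → 1521 + 1521 = 3042. Stack: [3042]
STORE_FAST z → z=3042. Stack: []
LOAD_CONST → push 12. Stack: [12]
LOAD_FAST b → push 39. Stack: [12, 39]
BINARY_OP - → 12 - 39 = -27. Stack: [-27]
LOAD_CONST → push 11. Stack: [-27, 11]
LOAD_FAST a → push -9. Stack: [-27, 11, -9]
BINARY_OP ^ → 11 ^ -9 = -4. Stack: [-27, -4]
BINARY_OP - → -27 - -4 = -23. Stack: [-23]
STORE_FAST y → y=-23. Stack: []
LOAD_FAST_LOAD_FAST y,n → push -23,1521. Stack: [-23, 1521]
BINARY_OP - → -23 - 1521 = -1544. Stack: [-1544]
LOAD_FAST a → push -9. Stack: [-1544, -9]
LOAD_CONST → push 12. Stack: [-1544, -9, 12]
BINARY_OP - → -9 - 12 = -21. Stack: [-1544, -21]
BINARY_OP // → -1544 // -21 = 73. Stack: [73]
STORE_FAST k → k=73. Stack: []
LOAD_CONST → push 8. Stack: [8]
LOAD_FAST b → push 39. Stack: [8, 39]
BINARY_OP // → 8 // 39 = 0. Stack: [0]
LOAD_FAST z → push 3042. Stack: [0, 3042]
BINARY_OP | → 0 | 3042 = 3042. Stack: [3042]
STORE_FAST s → s=3042. Stack: []
LOAD_FAST z → push 3042. Stack: [3042]
LOAD_CONST → push 1. Stack: [3042, 1]
BINARY_OP + → 3042 + 1 = 3043. Stack: [3043]
LOAD_CONST → push 10. Stack: [3043, 10]
LOAD_FAST a → push -9. Stack: [3043, 10, -9]
BINARY_OP - → 10 - -9 = 19. Stack: [3043, 19]
BINARY_OP % → 3043 % 19 = 3. Stack: [3]
STORE_FAST v → v=3. Stack: []
LOAD_FAST z → push 3042. Stack: [3042]
RETURN_VALUE → return 3042.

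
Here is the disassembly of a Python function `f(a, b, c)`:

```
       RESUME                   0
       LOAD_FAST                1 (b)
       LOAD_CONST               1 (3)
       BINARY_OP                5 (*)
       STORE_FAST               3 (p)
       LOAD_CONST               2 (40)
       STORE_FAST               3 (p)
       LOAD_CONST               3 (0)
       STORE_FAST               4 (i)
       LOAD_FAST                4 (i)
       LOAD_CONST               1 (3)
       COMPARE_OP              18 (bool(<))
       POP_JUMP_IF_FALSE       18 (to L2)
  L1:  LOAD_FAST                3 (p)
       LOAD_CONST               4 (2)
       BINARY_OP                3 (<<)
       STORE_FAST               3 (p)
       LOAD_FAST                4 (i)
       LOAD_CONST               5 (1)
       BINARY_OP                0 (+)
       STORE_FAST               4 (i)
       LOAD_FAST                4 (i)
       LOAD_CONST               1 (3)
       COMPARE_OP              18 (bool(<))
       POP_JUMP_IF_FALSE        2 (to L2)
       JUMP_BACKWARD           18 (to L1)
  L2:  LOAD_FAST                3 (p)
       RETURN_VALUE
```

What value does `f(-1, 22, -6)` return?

LOAD_FAST b → push 22. Stack: [22]
LOAD_CONST → push 3. Stack: [22, 3]
BINARY_OP * → 22 * 3 = 66. Stack: [66]
STORE_FAST p → p=66. Stack: []
LOAD_CONST → push 40. Stack: [40]
STORE_FAST p → p=40. Stack: []
LOAD_CONST → push 0. Stack: [0]
STORE_FAST i → i=0. Stack: []
LOAD_FAST i → push 0. Stack: [0]
LOAD_CONST → push 3. Stack: [0, 3]
COMPARE_OP bool(<) → 0 vs 3 = True. Stack: [True]
POP_JUMP_IF_FALSE → pop True; no jump. Stack: []
LOAD_FAST p → push 40. Stack: [40]
LOAD_CONST → push 2. Stack: [40, 2]
BINARY_OP << → 40 << 2 = 160. Stack: [160]
STORE_FAST p → p=160. Stack: []
LOAD_FAST i → push 0. Stack: [0]
LOAD_CONST → push 1. Stack: [0, 1]
BINARY_OP + → 0 + 1 = 1. Stack: [1]
STORE_FAST i → i=1. Stack: []
LOAD_FAST i → push 1. Stack: [1]
LOAD_CONST → push 3. Stack: [1, 3]
COMPARE_OP bool(<) → 1 vs 3 = True. Stack: [True]
POP_JUMP_IF_FALSE → pop True; no jump. Stack: []
LOAD_FAST p → push 160. Stack: [160]
LOAD_CONST → push 2. Stack: [160, 2]
BINARY_OP << → 160 << 2 = 640. Stack: [640]
STORE_FAST p → p=640. Stack: []
LOAD_FAST i → push 1. Stack: [1]
LOAD_CONST → push 1. Stack: [1, 1]
BINARY_OP + → 1 + 1 = 2. Stack: [2]
STORE_FAST i → i=2. Stack: []
LOAD_FAST i → push 2. Stack: [2]
LOAD_CONST → push 3. Stack: [2, 3]
COMPARE_OP bool(<) → 2 vs 3 = True. Stack: [True]
POP_JUMP_IF_FALSE → pop True; no jump. Stack: []
LOAD_FAST p → push 640. Stack: [640]
LOAD_CONST → push 2. Stack: [640, 2]
BINARY_OP << → 640 << 2 = 2560. Stack: [2560]
STORE_FAST p → p=2560. Stack: []
LOAD_FAST i → push 2. Stack: [2]
LOAD_CONST → push 1. Stack: [2, 1]
BINARY_OP + → 2 + 1 = 3. Stack: [3]
STORE_FAST i → i=3. Stack: []
LOAD_FAST i → push 3. Stack: [3]
LOAD_CONST → push 3. Stack: [3, 3]
COMPARE_OP bool(<) → 3 vs 3 = False. Stack: [False]
POP_JUMP_IF_FALSE → pop False; jump. Stack: []
LOAD_FAST p → push 2560. Stack: [2560]
RETURN_VALUE → return 2560.

2560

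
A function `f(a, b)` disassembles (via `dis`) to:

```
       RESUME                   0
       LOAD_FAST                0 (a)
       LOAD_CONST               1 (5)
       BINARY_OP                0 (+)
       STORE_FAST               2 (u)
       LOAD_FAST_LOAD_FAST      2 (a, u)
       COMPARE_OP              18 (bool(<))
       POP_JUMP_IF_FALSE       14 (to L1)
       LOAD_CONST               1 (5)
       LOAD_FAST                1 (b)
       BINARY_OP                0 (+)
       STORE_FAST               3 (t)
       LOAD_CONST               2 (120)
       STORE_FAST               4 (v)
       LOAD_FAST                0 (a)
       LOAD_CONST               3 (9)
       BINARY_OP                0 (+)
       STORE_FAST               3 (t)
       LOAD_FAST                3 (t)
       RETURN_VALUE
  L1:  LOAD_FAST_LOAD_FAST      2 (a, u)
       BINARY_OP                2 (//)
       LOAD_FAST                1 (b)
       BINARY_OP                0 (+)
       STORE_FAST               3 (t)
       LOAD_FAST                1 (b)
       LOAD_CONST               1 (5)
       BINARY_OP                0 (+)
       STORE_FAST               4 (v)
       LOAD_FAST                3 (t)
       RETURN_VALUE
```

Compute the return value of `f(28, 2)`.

LOAD_FAST a → push 28. Stack: [28]
LOAD_CONST → push 5. Stack: [28, 5]
BINARY_OP + → 28 + 5 = 33. Stack: [33]
STORE_FAST u → u=33. Stack: []
LOAD_FAST_LOAD_FAST a,u → push 28,33. Stack: [28, 33]
COMPARE_OP bool(<) → 28 vs 33 = True. Stack: [True]
POP_JUMP_IF_FALSE → pop True; no jump. Stack: []
LOAD_CONST → push 5. Stack: [5]
LOAD_FAST b → push 2. Stack: [5, 2]
BINARY_OP + → 5 + 2 = 7. Stack: [7]
STORE_FAST t → t=7. Stack: []
LOAD_CONST → push 120. Stack: [120]
STORE_FAST v → v=120. Stack: []
LOAD_FAST a → push 28. Stack: [28]
LOAD_CONST → push 9. Stack: [28, 9]
BINARY_OP + → 28 + 9 = 37. Stack: [37]
STORE_FAST t → t=37. Stack: []
LOAD_FAST t → push 37. Stack: [37]
RETURN_VALUE → return 37.

37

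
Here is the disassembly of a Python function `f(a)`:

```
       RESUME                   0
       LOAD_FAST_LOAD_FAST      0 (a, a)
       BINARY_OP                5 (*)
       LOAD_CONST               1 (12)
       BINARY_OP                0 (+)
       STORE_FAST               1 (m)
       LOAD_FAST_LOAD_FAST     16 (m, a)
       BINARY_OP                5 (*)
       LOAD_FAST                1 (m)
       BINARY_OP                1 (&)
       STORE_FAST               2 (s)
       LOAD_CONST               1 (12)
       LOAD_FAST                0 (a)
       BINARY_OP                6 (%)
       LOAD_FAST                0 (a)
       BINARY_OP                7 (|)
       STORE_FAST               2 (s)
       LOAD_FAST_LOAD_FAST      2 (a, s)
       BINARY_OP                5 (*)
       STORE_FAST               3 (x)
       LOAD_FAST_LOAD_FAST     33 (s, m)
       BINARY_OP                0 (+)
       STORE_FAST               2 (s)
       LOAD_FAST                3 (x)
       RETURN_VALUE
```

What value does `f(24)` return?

672

LOAD_FAST_LOAD_FAST a,a → push 24,24. Stack: [24, 24]
BINARY_OP * → 24 * 24 = 576. Stack: [576]
LOAD_CONST → push 12. Stack: [576, 12]
BINARY_OP + → 576 + 12 = 588. Stack: [588]
STORE_FAST m → m=588. Stack: []
LOAD_FAST_LOAD_FAST m,a → push 588,24. Stack: [588, 24]
BINARY_OP * → 588 * 24 = 14112. Stack: [14112]
LOAD_FAST m → push 588. Stack: [14112, 588]
BINARY_OP & → 14112 & 588 = 512. Stack: [512]
STORE_FAST s → s=512. Stack: []
LOAD_CONST → push 12. Stack: [12]
LOAD_FAST a → push 24. Stack: [12, 24]
BINARY_OP % → 12 % 24 = 12. Stack: [12]
LOAD_FAST a → push 24. Stack: [12, 24]
BINARY_OP | → 12 | 24 = 28. Stack: [28]
STORE_FAST s → s=28. Stack: []
LOAD_FAST_LOAD_FAST a,s → push 24,28. Stack: [24, 28]
BINARY_OP * → 24 * 28 = 672. Stack: [672]
STORE_FAST x → x=672. Stack: []
LOAD_FAST_LOAD_FAST s,m → push 28,588. Stack: [28, 588]
BINARY_OP + → 28 + 588 = 616. Stack: [616]
STORE_FAST s → s=616. Stack: []
LOAD_FAST x → push 672. Stack: [672]
RETURN_VALUE → return 672.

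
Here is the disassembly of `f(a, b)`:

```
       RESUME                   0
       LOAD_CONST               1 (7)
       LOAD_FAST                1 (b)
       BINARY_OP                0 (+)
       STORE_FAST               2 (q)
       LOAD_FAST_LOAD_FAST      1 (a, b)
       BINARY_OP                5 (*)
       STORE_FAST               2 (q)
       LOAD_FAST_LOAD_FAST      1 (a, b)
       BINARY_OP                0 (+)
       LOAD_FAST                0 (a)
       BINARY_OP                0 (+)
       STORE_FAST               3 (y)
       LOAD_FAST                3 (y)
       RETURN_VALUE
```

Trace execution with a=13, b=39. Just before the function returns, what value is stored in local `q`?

LOAD_CONST → push 7. Stack: [7]
LOAD_FAST b → push 39. Stack: [7, 39]
BINARY_OP + → 7 + 39 = 46. Stack: [46]
STORE_FAST q → q=46. Stack: []
LOAD_FAST_LOAD_FAST a,b → push 13,39. Stack: [13, 39]
BINARY_OP * → 13 * 39 = 507. Stack: [507]
STORE_FAST q → q=507. Stack: []
LOAD_FAST_LOAD_FAST a,b → push 13,39. Stack: [13, 39]
BINARY_OP + → 13 + 39 = 52. Stack: [52]
LOAD_FAST a → push 13. Stack: [52, 13]
BINARY_OP + → 52 + 13 = 65. Stack: [65]
STORE_FAST y → y=65. Stack: []
LOAD_FAST y → push 65. Stack: [65]
RETURN_VALUE → return 65.

507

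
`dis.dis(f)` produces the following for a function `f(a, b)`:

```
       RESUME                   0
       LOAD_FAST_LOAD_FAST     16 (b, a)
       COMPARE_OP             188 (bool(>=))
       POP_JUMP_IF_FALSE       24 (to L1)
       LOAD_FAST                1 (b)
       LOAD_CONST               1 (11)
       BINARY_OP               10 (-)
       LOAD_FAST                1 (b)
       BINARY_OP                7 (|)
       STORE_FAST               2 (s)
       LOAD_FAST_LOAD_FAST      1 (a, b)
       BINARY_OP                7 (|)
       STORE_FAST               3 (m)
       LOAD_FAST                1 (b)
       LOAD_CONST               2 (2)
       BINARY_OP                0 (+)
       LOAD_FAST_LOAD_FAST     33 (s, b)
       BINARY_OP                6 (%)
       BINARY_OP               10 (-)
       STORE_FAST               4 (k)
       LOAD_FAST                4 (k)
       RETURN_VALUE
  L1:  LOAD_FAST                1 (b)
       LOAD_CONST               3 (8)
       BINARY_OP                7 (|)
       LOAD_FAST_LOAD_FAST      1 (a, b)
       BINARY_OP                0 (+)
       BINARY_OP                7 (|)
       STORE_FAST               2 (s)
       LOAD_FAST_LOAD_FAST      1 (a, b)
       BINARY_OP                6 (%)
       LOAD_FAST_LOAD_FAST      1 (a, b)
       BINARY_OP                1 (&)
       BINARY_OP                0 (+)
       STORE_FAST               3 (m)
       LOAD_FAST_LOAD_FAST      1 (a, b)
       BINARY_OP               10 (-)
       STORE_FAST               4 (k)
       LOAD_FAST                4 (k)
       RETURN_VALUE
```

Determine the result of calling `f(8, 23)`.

17

LOAD_FAST_LOAD_FAST b,a → push 23,8. Stack: [23, 8]
COMPARE_OP bool(>=) → 23 vs 8 = True. Stack: [True]
POP_JUMP_IF_FALSE → pop True; no jump. Stack: []
LOAD_FAST b → push 23. Stack: [23]
LOAD_CONST → push 11. Stack: [23, 11]
BINARY_OP - → 23 - 11 = 12. Stack: [12]
LOAD_FAST b → push 23. Stack: [12, 23]
BINARY_OP | → 12 | 23 = 31. Stack: [31]
STORE_FAST s → s=31. Stack: []
LOAD_FAST_LOAD_FAST a,b → push 8,23. Stack: [8, 23]
BINARY_OP | → 8 | 23 = 31. Stack: [31]
STORE_FAST m → m=31. Stack: []
LOAD_FAST b → push 23. Stack: [23]
LOAD_CONST → push 2. Stack: [23, 2]
BINARY_OP + → 23 + 2 = 25. Stack: [25]
LOAD_FAST_LOAD_FAST s,b → push 31,23. Stack: [25, 31, 23]
BINARY_OP % → 31 % 23 = 8. Stack: [25, 8]
BINARY_OP - → 25 - 8 = 17. Stack: [17]
STORE_FAST k → k=17. Stack: []
LOAD_FAST k → push 17. Stack: [17]
RETURN_VALUE → return 17.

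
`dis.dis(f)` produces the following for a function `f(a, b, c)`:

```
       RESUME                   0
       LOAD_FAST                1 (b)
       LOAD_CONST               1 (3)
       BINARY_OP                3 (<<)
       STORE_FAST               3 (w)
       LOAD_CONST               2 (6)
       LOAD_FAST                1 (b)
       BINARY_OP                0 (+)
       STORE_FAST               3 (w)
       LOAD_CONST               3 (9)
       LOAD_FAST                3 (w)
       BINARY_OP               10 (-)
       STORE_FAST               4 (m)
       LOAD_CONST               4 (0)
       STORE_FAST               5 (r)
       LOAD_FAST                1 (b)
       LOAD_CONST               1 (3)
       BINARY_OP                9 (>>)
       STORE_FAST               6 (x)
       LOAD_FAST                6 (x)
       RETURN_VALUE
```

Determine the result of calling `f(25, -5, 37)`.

-1

LOAD_FAST b → push -5. Stack: [-5]
LOAD_CONST → push 3. Stack: [-5, 3]
BINARY_OP << → -5 << 3 = -40. Stack: [-40]
STORE_FAST w → w=-40. Stack: []
LOAD_CONST → push 6. Stack: [6]
LOAD_FAST b → push -5. Stack: [6, -5]
BINARY_OP + → 6 + -5 = 1. Stack: [1]
STORE_FAST w → w=1. Stack: []
LOAD_CONST → push 9. Stack: [9]
LOAD_FAST w → push 1. Stack: [9, 1]
BINARY_OP - → 9 - 1 = 8. Stack: [8]
STORE_FAST m → m=8. Stack: []
LOAD_CONST → push 0. Stack: [0]
STORE_FAST r → r=0. Stack: []
LOAD_FAST b → push -5. Stack: [-5]
LOAD_CONST → push 3. Stack: [-5, 3]
BINARY_OP >> → -5 >> 3 = -1. Stack: [-1]
STORE_FAST x → x=-1. Stack: []
LOAD_FAST x → push -1. Stack: [-1]
RETURN_VALUE → return -1.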